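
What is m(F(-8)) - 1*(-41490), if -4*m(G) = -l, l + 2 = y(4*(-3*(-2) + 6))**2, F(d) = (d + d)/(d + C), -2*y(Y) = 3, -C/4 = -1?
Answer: 663841/16 ≈ 41490.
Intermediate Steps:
C = 4 (C = -4*(-1) = 4)
y(Y) = -3/2 (y(Y) = -1/2*3 = -3/2)
F(d) = 2*d/(4 + d) (F(d) = (d + d)/(d + 4) = (2*d)/(4 + d) = 2*d/(4 + d))
l = 1/4 (l = -2 + (-3/2)**2 = -2 + 9/4 = 1/4 ≈ 0.25000)
m(G) = 1/16 (m(G) = -(-1)/(4*4) = -1/4*(-1/4) = 1/16)
m(F(-8)) - 1*(-41490) = 1/16 - 1*(-41490) = 1/16 + 41490 = 663841/16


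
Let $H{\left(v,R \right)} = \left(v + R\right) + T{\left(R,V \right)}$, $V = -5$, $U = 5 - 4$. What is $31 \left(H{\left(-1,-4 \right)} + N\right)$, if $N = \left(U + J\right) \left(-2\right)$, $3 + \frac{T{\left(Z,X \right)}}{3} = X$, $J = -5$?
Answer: $-651$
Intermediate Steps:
$U = 1$ ($U = 5 - 4 = 1$)
$T{\left(Z,X \right)} = -9 + 3 X$
$H{\left(v,R \right)} = -24 + R + v$ ($H{\left(v,R \right)} = \left(v + R\right) + \left(-9 + 3 \left(-5\right)\right) = \left(R + v\right) - 24 = -24 + R + v$)
$N = 8$ ($N = \left(1 - 5\right) \left(-2\right) = \left(-4\right) \left(-2\right) = 8$)
$31 \left(H{\left(-1,-4 \right)} + N\right) = 31 \left(\left(-24 - 4 - 1\right) + 8\right) = 31 \left(-29 + 8\right) = 31 \left(-21\right) = -651$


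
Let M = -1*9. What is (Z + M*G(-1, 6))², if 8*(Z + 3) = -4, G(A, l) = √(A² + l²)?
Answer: 12037/4 + 63*√37 ≈ 3392.5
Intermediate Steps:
M = -9
Z = -7/2 (Z = -3 + (⅛)*(-4) = -3 - ½ = -7/2 ≈ -3.5000)
(Z + M*G(-1, 6))² = (-7/2 - 9*√((-1)² + 6²))² = (-7/2 - 9*√(1 + 36))² = (-7/2 - 9*√37)²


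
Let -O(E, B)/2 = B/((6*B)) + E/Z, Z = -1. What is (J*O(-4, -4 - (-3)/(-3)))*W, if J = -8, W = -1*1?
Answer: -200/3 ≈ -66.667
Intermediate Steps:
W = -1
O(E, B) = -⅓ + 2*E (O(E, B) = -2*(B/((6*B)) + E/(-1)) = -2*(B*(1/(6*B)) + E*(-1)) = -2*(⅙ - E) = -⅓ + 2*E)
(J*O(-4, -4 - (-3)/(-3)))*W = -8*(-⅓ + 2*(-4))*(-1) = -8*(-⅓ - 8)*(-1) = -8*(-25/3)*(-1) = (200/3)*(-1) = -200/3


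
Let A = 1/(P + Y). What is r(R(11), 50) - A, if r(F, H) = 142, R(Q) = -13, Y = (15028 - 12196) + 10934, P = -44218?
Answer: 4324185/30452 ≈ 142.00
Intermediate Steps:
Y = 13766 (Y = 2832 + 10934 = 13766)
A = -1/30452 (A = 1/(-44218 + 13766) = 1/(-30452) = -1/30452 ≈ -3.2839e-5)
r(R(11), 50) - A = 142 - 1*(-1/30452) = 142 + 1/30452 = 4324185/30452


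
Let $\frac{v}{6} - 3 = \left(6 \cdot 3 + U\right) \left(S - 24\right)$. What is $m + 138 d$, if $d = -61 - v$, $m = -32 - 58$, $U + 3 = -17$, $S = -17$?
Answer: $-78888$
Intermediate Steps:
$U = -20$ ($U = -3 - 17 = -20$)
$m = -90$ ($m = -32 - 58 = -90$)
$v = 510$ ($v = 18 + 6 \left(6 \cdot 3 - 20\right) \left(-17 - 24\right) = 18 + 6 \left(18 - 20\right) \left(-41\right) = 18 + 6 \left(\left(-2\right) \left(-41\right)\right) = 18 + 6 \cdot 82 = 18 + 492 = 510$)
$d = -571$ ($d = -61 - 510 = -571$)
$m + 138 d = -90 + 138 \left(-571\right) = -90 - 78798 = -78888$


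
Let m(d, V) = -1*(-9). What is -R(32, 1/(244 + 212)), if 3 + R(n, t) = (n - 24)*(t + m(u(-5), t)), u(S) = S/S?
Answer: -3934/57 ≈ -69.018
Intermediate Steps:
u(S) = 1
m(d, V) = 9
R(n, t) = -3 + (-24 + n)*(9 + t) (R(n, t) = -3 + (n - 24)*(t + 9) = -3 + (-24 + n)*(9 + t))
-R(32, 1/(244 + 212)) = -(-219 - 24/(244 + 212) + 9*32 + 32/(244 + 212)) = -(-219 - 24/456 + 288 + 32/456) = -(-219 - 24*1/456 + 288 + 32*(1/456)) = -(-219 - 1/19 + 288 + 4/57) = -1*3934/57 = -3934/57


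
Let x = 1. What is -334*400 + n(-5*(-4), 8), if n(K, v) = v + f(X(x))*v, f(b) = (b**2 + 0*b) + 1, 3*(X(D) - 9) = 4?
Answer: -1194568/9 ≈ -1.3273e+5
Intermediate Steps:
X(D) = 31/3 (X(D) = 9 + (1/3)*4 = 9 + 4/3 = 31/3)
f(b) = 1 + b**2 (f(b) = (b**2 + 0) + 1 = b**2 + 1 = 1 + b**2)
n(K, v) = 979*v/9 (n(K, v) = v + (1 + (31/3)**2)*v = v + (1 + 961/9)*v = v + 970*v/9 = 979*v/9)
-334*400 + n(-5*(-4), 8) = -334*400 + (979/9)*8 = -133600 + 7832/9 = -1194568/9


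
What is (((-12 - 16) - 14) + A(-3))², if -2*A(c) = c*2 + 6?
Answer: 1764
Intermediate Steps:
A(c) = -3 - c (A(c) = -(c*2 + 6)/2 = -(2*c + 6)/2 = -(6 + 2*c)/2 = -3 - c)
(((-12 - 16) - 14) + A(-3))² = (((-12 - 16) - 14) + (-3 - 1*(-3)))² = ((-28 - 14) + (-3 + 3))² = (-42 + 0)² = (-42)² = 1764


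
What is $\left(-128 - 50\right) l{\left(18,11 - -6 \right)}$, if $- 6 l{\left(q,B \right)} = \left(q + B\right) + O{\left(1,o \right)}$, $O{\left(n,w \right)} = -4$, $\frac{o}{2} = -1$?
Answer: $\frac{2759}{3} \approx 919.67$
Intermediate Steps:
$o = -2$ ($o = 2 \left(-1\right) = -2$)
$l{\left(q,B \right)} = \frac{2}{3} - \frac{B}{6} - \frac{q}{6}$ ($l{\left(q,B \right)} = - \frac{\left(q + B\right) - 4}{6} = - \frac{\left(B + q\right) - 4}{6} = - \frac{-4 + B + q}{6} = \frac{2}{3} - \frac{B}{6} - \frac{q}{6}$)
$\left(-128 - 50\right) l{\left(18,11 - -6 \right)} = \left(-128 - 50\right) \left(\frac{2}{3} - \frac{11 - -6}{6} - 3\right) = - 178 \left(\frac{2}{3} - \frac{11 + 6}{6} - 3\right) = - 178 \left(\frac{2}{3} - \frac{17}{6} - 3\right) = \left(-178\right) \left(- \frac{31}{6}\right) = \frac{2759}{3}$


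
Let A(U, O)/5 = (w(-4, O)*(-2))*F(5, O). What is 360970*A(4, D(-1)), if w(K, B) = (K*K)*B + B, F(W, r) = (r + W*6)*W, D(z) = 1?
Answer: -9511559500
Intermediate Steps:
F(W, r) = W*(r + 6*W) (F(W, r) = (r + 6*W)*W = W*(r + 6*W))
w(K, B) = B + B*K² (w(K, B) = K²*B + B = B*K² + B = B + B*K²)
A(U, O) = -170*O*(150 + 5*O) (A(U, O) = 5*(((O*(1 + (-4)²))*(-2))*(5*(O + 6*5))) = 5*(((O*(1 + 16))*(-2))*(5*(O + 30))) = 5*(((O*17)*(-2))*(5*(30 + O))) = 5*(((17*O)*(-2))*(150 + 5*O)) = 5*((-34*O)*(150 + 5*O)) = 5*(-34*O*(150 + 5*O)) = -170*O*(150 + 5*O))
360970*A(4, D(-1)) = 360970*(-850*1*(30 + 1)) = 360970*(-850*1*31) = 360970*(-26350) = -9511559500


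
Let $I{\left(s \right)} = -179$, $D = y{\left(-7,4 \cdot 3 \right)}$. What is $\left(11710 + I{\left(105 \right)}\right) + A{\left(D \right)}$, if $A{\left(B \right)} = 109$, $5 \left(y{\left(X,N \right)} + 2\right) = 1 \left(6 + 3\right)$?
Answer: $11640$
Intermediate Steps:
$y{\left(X,N \right)} = - \frac{1}{5}$ ($y{\left(X,N \right)} = -2 + \frac{1 \left(6 + 3\right)}{5} = -2 + \frac{1 \cdot 9}{5} = -2 + \frac{1}{5} \cdot 9 = -2 + \frac{9}{5} = - \frac{1}{5}$)
$D = - \frac{1}{5} \approx -0.2$
$\left(11710 + I{\left(105 \right)}\right) + A{\left(D \right)} = \left(11710 - 179\right) + 109 = 11531 + 109 = 11640$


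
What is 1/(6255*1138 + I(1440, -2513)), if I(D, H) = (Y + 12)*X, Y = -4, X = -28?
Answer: 1/7117966 ≈ 1.4049e-7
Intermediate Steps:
I(D, H) = -224 (I(D, H) = (-4 + 12)*(-28) = 8*(-28) = -224)
1/(6255*1138 + I(1440, -2513)) = 1/(6255*1138 - 224) = 1/(7118190 - 224) = 1/7117966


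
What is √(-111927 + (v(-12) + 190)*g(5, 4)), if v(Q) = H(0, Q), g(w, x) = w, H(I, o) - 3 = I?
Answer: I*√110962 ≈ 333.11*I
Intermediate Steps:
H(I, o) = 3 + I
v(Q) = 3 (v(Q) = 3 + 0 = 3)
√(-111927 + (v(-12) + 190)*g(5, 4)) = √(-111927 + (3 + 190)*5) = √(-111927 + 193*5) = √(-111927 + 965) = √(-110962) = I*√110962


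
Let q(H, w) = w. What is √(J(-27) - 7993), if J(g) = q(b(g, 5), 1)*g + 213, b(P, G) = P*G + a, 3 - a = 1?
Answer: I*√7807 ≈ 88.357*I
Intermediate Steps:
a = 2 (a = 3 - 1*1 = 3 - 1 = 2)
b(P, G) = 2 + G*P (b(P, G) = P*G + 2 = G*P + 2 = 2 + G*P)
J(g) = 213 + g (J(g) = 1*g + 213 = g + 213 = 213 + g)
√(J(-27) - 7993) = √((213 - 27) - 7993) = √(186 - 7993) = √(-7807) = I*√7807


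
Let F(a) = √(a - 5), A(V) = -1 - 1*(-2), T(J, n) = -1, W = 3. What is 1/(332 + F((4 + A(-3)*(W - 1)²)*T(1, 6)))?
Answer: 332/110237 - I*√13/110237 ≈ 0.0030117 - 3.2707e-5*I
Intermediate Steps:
A(V) = 1 (A(V) = -1 + 2 = 1)
F(a) = √(-5 + a)
1/(332 + F((4 + A(-3)*(W - 1)²)*T(1, 6))) = 1/(332 + √(-5 + (4 + 1*(3 - 1)²)*(-1))) = 1/(332 + √(-5 + (4 + 1*2²)*(-1))) = 1/(332 + √(-5 + (4 + 1*4)*(-1))) = 1/(332 + √(-5 + (4 + 4)*(-1))) = 1/(332 + √(-5 + 8*(-1))) = 1/(332 + √(-5 - 8)) = 1/(332 + √(-13)) = 1/(332 + I*√13)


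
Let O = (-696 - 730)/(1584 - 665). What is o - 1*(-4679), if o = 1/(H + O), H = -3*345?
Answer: 4457172370/952591 ≈ 4679.0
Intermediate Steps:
H = -1035
O = -1426/919 ≈ -1.5517
o = -919/952591 (o = 1/(-1035 - 1426/919) = 1/(-952591/919) = -919/952591 ≈ -0.00096474)
o - 1*(-4679) = -919/952591 - 1*(-4679) = -919/952591 + 4679 = 4457172370/952591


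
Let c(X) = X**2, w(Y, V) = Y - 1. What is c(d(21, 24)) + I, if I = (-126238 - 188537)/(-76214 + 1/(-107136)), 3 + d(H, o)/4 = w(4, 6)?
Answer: 6744746880/1633052621 ≈ 4.1301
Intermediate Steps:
w(Y, V) = -1 + Y
d(H, o) = 0 (d(H, o) = -12 + 4*(-1 + 4) = -12 + 4*3 = -12 + 12 = 0)
I = 6744746880/1633052621 (I = -314775/(-76214 - 1/107136) = -314775/(-8165263105/107136) = -314775*(-107136/8165263105) = 6744746880/1633052621 ≈ 4.1301)
c(d(21, 24)) + I = 0**2 + 6744746880/1633052621 = 0 + 6744746880/1633052621 = 6744746880/1633052621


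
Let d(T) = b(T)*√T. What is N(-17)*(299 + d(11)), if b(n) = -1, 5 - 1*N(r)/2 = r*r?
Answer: -169832 + 568*√11 ≈ -1.6795e+5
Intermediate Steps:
N(r) = 10 - 2*r² (N(r) = 10 - 2*r*r = 10 - 2*r²)
d(T) = -√T
N(-17)*(299 + d(11)) = (10 - 2*(-17)²)*(299 - √11) = (10 - 2*289)*(299 - √11) = (10 - 578)*(299 - √11) = -568*(299 - √11) = -169832 + 568*√11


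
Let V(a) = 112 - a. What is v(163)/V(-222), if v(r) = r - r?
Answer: 0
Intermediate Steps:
v(r) = 0
v(163)/V(-222) = 0/(112 - 1*(-222)) = 0/(112 + 222) = 0/334 = 0*(1/334) = 0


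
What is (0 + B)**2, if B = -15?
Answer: 225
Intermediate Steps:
(0 + B)**2 = (0 - 15)**2 = (-15)**2 = 225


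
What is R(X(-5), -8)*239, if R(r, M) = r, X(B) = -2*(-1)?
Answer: 478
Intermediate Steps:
X(B) = 2
R(X(-5), -8)*239 = 2*239 = 478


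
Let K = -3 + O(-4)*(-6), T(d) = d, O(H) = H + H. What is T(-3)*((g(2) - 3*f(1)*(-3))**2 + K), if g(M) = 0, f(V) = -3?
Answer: -2322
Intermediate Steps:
O(H) = 2*H
K = 45 (K = -3 + (2*(-4))*(-6) = -3 - 8*(-6) = -3 + 48 = 45)
T(-3)*((g(2) - 3*f(1)*(-3))**2 + K) = -3*((0 - 3*(-3)*(-3))**2 + 45) = -3*((0 + 9*(-3))**2 + 45) = -3*((0 - 27)**2 + 45) = -3*((-27)**2 + 45) = -3*(729 + 45) = -3*774 = -2322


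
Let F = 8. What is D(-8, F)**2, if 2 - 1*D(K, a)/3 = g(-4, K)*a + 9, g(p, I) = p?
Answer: 5625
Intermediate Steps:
D(K, a) = -21 + 12*a (D(K, a) = 6 - 3*(-4*a + 9) = 6 - 3*(9 - 4*a) = 6 + (-27 + 12*a) = -21 + 12*a)
D(-8, F)**2 = (-21 + 12*8)**2 = (-21 + 96)**2 = 75**2 = 5625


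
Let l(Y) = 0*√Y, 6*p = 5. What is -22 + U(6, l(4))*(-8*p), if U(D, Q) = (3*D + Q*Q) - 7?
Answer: -286/3 ≈ -95.333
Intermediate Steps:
p = ⅚ (p = (⅙)*5 = ⅚ ≈ 0.83333)
l(Y) = 0
U(D, Q) = -7 + Q² + 3*D (U(D, Q) = (3*D + Q²) - 7 = (Q² + 3*D) - 7 = -7 + Q² + 3*D)
-22 + U(6, l(4))*(-8*p) = -22 + (-7 + 0² + 3*6)*(-8*⅚) = -22 + (-7 + 0 + 18)*(-20/3) = -22 + 11*(-20/3) = -22 - 220/3 = -286/3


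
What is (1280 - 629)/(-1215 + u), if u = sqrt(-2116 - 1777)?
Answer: -790965/1480118 - 651*I*sqrt(3893)/1480118 ≈ -0.53439 - 0.027443*I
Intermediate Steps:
u = I*sqrt(3893) (u = sqrt(-3893) = I*sqrt(3893) ≈ 62.394*I)
(1280 - 629)/(-1215 + u) = (1280 - 629)/(-1215 + I*sqrt(3893)) = 651/(-1215 + I*sqrt(3893))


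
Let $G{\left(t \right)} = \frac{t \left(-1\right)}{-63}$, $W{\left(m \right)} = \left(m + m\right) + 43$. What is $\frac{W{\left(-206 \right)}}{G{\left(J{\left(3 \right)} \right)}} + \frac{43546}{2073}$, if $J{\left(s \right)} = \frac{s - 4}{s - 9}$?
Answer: $- \frac{289102640}{2073} \approx -1.3946 \cdot 10^{5}$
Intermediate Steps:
$W{\left(m \right)} = 43 + 2 m$ ($W{\left(m \right)} = 2 m + 43 = 43 + 2 m$)
$J{\left(s \right)} = \frac{-4 + s}{-9 + s}$
$G{\left(t \right)} = \frac{t}{63}$ ($G{\left(t \right)} = - t \left(- \frac{1}{63}\right) = \frac{t}{63}$)
$\frac{W{\left(-206 \right)}}{G{\left(J{\left(3 \right)} \right)}} + \frac{43546}{2073} = \frac{43 + 2 \left(-206\right)}{\frac{1}{63} \frac{-4 + 3}{-9 + 3}} + \frac{43546}{2073} = \frac{43 - 412}{\frac{1}{63} \frac{1}{-6} \left(-1\right)} + 43546 \cdot \frac{1}{2073} = - \frac{369}{\frac{1}{63} \left(\left(- \frac{1}{6}\right) \left(-1\right)\right)} + \frac{43546}{2073} = - \frac{369}{\frac{1}{63} \cdot \frac{1}{6}} + \frac{43546}{2073} = - 369 \frac{1}{\frac{1}{378}} + \frac{43546}{2073} = \left(-369\right) 378 + \frac{43546}{2073} = -139482 + \frac{43546}{2073} = - \frac{289102640}{2073}$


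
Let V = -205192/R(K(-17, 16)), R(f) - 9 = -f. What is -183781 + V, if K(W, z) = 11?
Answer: -81185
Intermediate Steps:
R(f) = 9 - f
V = 102596 (V = -205192/(9 - 1*11) = -205192/(9 - 11) = -205192/(-2) = -205192*(-1/2) = 102596)
-183781 + V = -183781 + 102596 = -81185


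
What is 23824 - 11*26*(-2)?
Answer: 24396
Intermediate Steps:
23824 - 11*26*(-2) = 23824 - 286*(-2) = 23824 + 572 = 24396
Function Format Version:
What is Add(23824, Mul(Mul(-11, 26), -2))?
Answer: 24396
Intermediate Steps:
Add(23824, Mul(Mul(-11, 26), -2)) = Add(23824, Mul(-286, -2)) = Add(23824, 572) = 24396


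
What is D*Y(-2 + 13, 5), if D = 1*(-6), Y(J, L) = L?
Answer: -30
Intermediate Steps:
D = -6
D*Y(-2 + 13, 5) = -6*5 = -30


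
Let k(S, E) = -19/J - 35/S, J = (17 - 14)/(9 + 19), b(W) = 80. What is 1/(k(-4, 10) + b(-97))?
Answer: -12/1063 ≈ -0.011289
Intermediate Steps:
J = 3/28 ≈ 0.10714
k(S, E) = -532/3 - 35/S (k(S, E) = -19/3/28 - 35/S = -19*28/3 - 35/S = -532/3 - 35/S)
1/(k(-4, 10) + b(-97)) = 1/((-532/3 - 35/(-4)) + 80) = 1/((-532/3 - 35*(-1/4)) + 80) = 1/((-532/3 + 35/4) + 80) = 1/(-2023/12 + 80) = 1/(-1063/12) = -12/1063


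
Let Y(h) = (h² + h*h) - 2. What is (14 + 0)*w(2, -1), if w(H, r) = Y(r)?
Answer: 0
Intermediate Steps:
Y(h) = -2 + 2*h² (Y(h) = (h² + h²) - 2 = 2*h² - 2 = -2 + 2*h²)
w(H, r) = -2 + 2*r²
(14 + 0)*w(2, -1) = (14 + 0)*(-2 + 2*(-1)²) = 14*(-2 + 2*1) = 14*(-2 + 2) = 14*0 = 0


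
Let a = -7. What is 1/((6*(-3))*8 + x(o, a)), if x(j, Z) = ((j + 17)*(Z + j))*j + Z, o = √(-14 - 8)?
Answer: I/(-371*I + 141*√22) ≈ -0.00064519 + 0.0011501*I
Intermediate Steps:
o = I*√22 (o = √(-22) = I*√22 ≈ 4.6904*I)
x(j, Z) = Z + j*(17 + j)*(Z + j) (x(j, Z) = ((17 + j)*(Z + j))*j + Z = j*(17 + j)*(Z + j) + Z = Z + j*(17 + j)*(Z + j))
1/((6*(-3))*8 + x(o, a)) = 1/((6*(-3))*8 + (-7 + (I*√22)³ + 17*(I*√22)² - 7*(I*√22)² + 17*(-7)*(I*√22))) = 1/(-18*8 + (-7 - 22*I*√22 + 17*(-22) - 7*(-22) - 119*I*√22)) = 1/(-144 + (-7 - 22*I*√22 - 374 + 154 - 119*I*√22)) = 1/(-144 + (-227 - 141*I*√22)) = 1/(-371 - 141*I*√22)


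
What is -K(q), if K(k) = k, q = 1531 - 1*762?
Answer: -769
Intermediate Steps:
q = 769 (q = 1531 - 762 = 769)
-K(q) = -1*769 = -769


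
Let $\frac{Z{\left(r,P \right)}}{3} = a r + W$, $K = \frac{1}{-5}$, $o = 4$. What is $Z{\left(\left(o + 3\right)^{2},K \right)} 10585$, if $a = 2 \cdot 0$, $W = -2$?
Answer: $-63510$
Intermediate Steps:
$K = - \frac{1}{5} \approx -0.2$
$a = 0$
$Z{\left(r,P \right)} = -6$ ($Z{\left(r,P \right)} = 3 \left(0 r - 2\right) = 3 \left(0 - 2\right) = 3 \left(-2\right) = -6$)
$Z{\left(\left(o + 3\right)^{2},K \right)} 10585 = \left(-6\right) 10585 = -63510$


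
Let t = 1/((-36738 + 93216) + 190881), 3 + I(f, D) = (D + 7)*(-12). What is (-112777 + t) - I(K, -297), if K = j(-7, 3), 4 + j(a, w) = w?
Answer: -28756473185/247359 ≈ -1.1625e+5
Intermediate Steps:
j(a, w) = -4 + w
K = -1 (K = -4 + 3 = -1)
I(f, D) = -87 - 12*D (I(f, D) = -3 + (D + 7)*(-12) = -3 + (7 + D)*(-12) = -3 + (-84 - 12*D) = -87 - 12*D)
t = 1/247359 (t = 1/(56478 + 190881) = 1/247359 ≈ 4.0427e-6)
(-112777 + t) - I(K, -297) = (-112777 + 1/247359) - (-87 - 12*(-297)) = -27896405942/247359 - (-87 + 3564) = -27896405942/247359 - 1*3477 = -27896405942/247359 - 3477 = -28756473185/247359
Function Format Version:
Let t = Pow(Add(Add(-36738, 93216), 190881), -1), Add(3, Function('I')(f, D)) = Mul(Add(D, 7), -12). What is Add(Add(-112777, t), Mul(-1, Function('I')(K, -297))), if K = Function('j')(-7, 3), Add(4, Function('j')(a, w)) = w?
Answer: Rational(-28756473185, 247359) ≈ -1.1625e+5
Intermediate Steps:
Function('j')(a, w) = Add(-4, w)
K = -1 (K = Add(-4, 3) = -1)
Function('I')(f, D) = Add(-87, Mul(-12, D)) (Function('I')(f, D) = Add(-3, Mul(Add(D, 7), -12)) = Add(-3, Mul(Add(7, D), -12)) = Add(-3, Add(-84, Mul(-12, D))) = Add(-87, Mul(-12, D)))
t = Rational(1, 247359) (t = Pow(Add(56478, 190881), -1) = Pow(247359, -1) = Rational(1, 247359) ≈ 4.0427e-6)
Add(Add(-112777, t), Mul(-1, Function('I')(K, -297))) = Add(Add(-112777, Rational(1, 247359)), Mul(-1, Add(-87, Mul(-12, -297)))) = Add(Rational(-27896405942, 247359), Mul(-1, Add(-87, 3564))) = Add(Rational(-27896405942, 247359), Mul(-1, 3477)) = Add(Rational(-27896405942, 247359), -3477) = Rational(-28756473185, 247359)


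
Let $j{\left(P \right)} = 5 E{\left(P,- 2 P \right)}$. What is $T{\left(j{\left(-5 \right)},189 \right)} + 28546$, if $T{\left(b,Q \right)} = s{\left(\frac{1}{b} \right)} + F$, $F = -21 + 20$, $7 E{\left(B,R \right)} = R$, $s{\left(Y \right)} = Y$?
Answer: $\frac{1427257}{50} \approx 28545.0$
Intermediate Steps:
$E{\left(B,R \right)} = \frac{R}{7}$
$F = -1$
$j{\left(P \right)} = - \frac{10 P}{7}$ ($j{\left(P \right)} = 5 \frac{\left(-2\right) P}{7} = 5 \left(- \frac{2 P}{7}\right) = - \frac{10 P}{7}$)
$T{\left(b,Q \right)} = -1 + \frac{1}{b}$ ($T{\left(b,Q \right)} = \frac{1}{b} - 1 = -1 + \frac{1}{b}$)
$T{\left(j{\left(-5 \right)},189 \right)} + 28546 = \frac{1 - \left(- \frac{10}{7}\right) \left(-5\right)}{\left(- \frac{10}{7}\right) \left(-5\right)} + 28546 = \frac{1 - \frac{50}{7}}{\frac{50}{7}} + 28546 = \frac{7 \left(1 - \frac{50}{7}\right)}{50} + 28546 = \frac{7}{50} \left(- \frac{43}{7}\right) + 28546 = - \frac{43}{50} + 28546 = \frac{1427257}{50}$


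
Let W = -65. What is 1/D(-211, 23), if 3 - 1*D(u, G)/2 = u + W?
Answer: 1/558 ≈ 0.0017921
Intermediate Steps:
D(u, G) = 136 - 2*u (D(u, G) = 6 - 2*(u - 65) = 6 - 2*(-65 + u) = 6 + (130 - 2*u) = 136 - 2*u)
1/D(-211, 23) = 1/(136 - 2*(-211)) = 1/(136 + 422) = 1/558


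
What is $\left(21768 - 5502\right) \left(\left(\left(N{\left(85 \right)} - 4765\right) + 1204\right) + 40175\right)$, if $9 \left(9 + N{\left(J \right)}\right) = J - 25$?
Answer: $595525370$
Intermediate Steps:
$N{\left(J \right)} = - \frac{106}{9} + \frac{J}{9}$ ($N{\left(J \right)} = -9 + \frac{J - 25}{9} = -9 + \frac{-25 + J}{9} = -9 + \left(- \frac{25}{9} + \frac{J}{9}\right) = - \frac{106}{9} + \frac{J}{9}$)
$\left(21768 - 5502\right) \left(\left(\left(N{\left(85 \right)} - 4765\right) + 1204\right) + 40175\right) = \left(21768 - 5502\right) \left(\left(\left(\left(- \frac{106}{9} + \frac{1}{9} \cdot 85\right) - 4765\right) + 1204\right) + 40175\right) = 16266 \left(\left(\left(\left(- \frac{106}{9} + \frac{85}{9}\right) - 4765\right) + 1204\right) + 40175\right) = 16266 \left(\left(\left(- \frac{7}{3} - 4765\right) + 1204\right) + 40175\right) = 16266 \left(\left(- \frac{14302}{3} + 1204\right) + 40175\right) = 16266 \left(- \frac{10690}{3} + 40175\right) = 16266 \cdot \frac{109835}{3} = 595525370$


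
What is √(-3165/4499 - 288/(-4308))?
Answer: 3*I*√184531474391/1615141 ≈ 0.7979*I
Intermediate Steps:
√(-3165/4499 - 288/(-4308)) = √(-3165*1/4499 - 288*(-1/4308)) = √(-3165/4499 + 24/359) = √(-1028259/1615141) = 3*I*√184531474391/1615141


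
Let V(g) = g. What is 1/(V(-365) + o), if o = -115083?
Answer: -1/115448 ≈ -8.6619e-6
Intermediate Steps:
1/(V(-365) + o) = 1/(-365 - 115083) = 1/(-115448) = -1/115448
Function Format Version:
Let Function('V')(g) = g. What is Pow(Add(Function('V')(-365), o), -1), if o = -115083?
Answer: Rational(-1, 115448) ≈ -8.6619e-6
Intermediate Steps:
Pow(Add(Function('V')(-365), o), -1) = Pow(Add(-365, -115083), -1) = Pow(-115448, -1) = Rational(-1, 115448)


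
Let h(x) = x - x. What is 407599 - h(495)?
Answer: 407599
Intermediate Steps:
h(x) = 0
407599 - h(495) = 407599 - 1*0 = 407599 + 0 = 407599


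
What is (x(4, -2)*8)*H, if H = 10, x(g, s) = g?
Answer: 320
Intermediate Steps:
(x(4, -2)*8)*H = (4*8)*10 = 32*10 = 320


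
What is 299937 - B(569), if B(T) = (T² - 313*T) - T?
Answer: 154842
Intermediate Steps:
B(T) = T² - 314*T
299937 - B(569) = 299937 - 569*(-314 + 569) = 299937 - 569*255 = 299937 - 1*145095 = 299937 - 145095 = 154842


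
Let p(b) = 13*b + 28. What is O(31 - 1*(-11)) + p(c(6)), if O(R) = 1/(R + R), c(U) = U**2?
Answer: 41665/84 ≈ 496.01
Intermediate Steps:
O(R) = 1/(2*R)
p(b) = 28 + 13*b
O(31 - 1*(-11)) + p(c(6)) = 1/(2*(31 - 1*(-11))) + (28 + 13*6**2) = 1/(2*(31 + 11)) + (28 + 13*36) = (1/2)/42 + (28 + 468) = (1/2)*(1/42) + 496 = 1/84 + 496 = 41665/84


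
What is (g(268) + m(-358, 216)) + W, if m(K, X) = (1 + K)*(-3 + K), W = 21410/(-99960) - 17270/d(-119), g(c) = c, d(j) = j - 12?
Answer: 169284628469/1309476 ≈ 1.2928e+5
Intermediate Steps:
d(j) = -12 + j
W = 172350449/1309476 (W = 21410/(-99960) - 17270/(-12 - 119) = 21410*(-1/99960) - 17270/(-131) = -2141/9996 - 17270*(-1/131) = -2141/9996 + 17270/131 = 172350449/1309476 ≈ 131.62)
(g(268) + m(-358, 216)) + W = (268 + (-3 + (-358)**2 - 2*(-358))) + 172350449/1309476 = (268 + (-3 + 128164 + 716)) + 172350449/1309476 = (268 + 128877) + 172350449/1309476 = 129145 + 172350449/1309476 = 169284628469/1309476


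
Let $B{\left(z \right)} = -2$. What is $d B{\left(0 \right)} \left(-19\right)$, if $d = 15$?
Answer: $570$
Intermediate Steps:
$d B{\left(0 \right)} \left(-19\right) = 15 \left(-2\right) \left(-19\right) = \left(-30\right) \left(-19\right) = 570$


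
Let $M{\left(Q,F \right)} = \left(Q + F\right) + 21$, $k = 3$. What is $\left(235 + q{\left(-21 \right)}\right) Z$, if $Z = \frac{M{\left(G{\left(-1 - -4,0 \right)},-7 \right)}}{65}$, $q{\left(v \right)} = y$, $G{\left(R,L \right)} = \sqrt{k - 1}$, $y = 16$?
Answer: $\frac{3514}{65} + \frac{251 \sqrt{2}}{65} \approx 59.523$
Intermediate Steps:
$G{\left(R,L \right)} = \sqrt{2}$ ($G{\left(R,L \right)} = \sqrt{3 - 1} = \sqrt{2}$)
$M{\left(Q,F \right)} = 21 + F + Q$ ($M{\left(Q,F \right)} = \left(F + Q\right) + 21 = 21 + F + Q$)
$q{\left(v \right)} = 16$
$Z = \frac{14}{65} + \frac{\sqrt{2}}{65}$ ($Z = \frac{21 - 7 + \sqrt{2}}{65} = \left(14 + \sqrt{2}\right) \frac{1}{65} = \frac{14}{65} + \frac{\sqrt{2}}{65} \approx 0.23714$)
$\left(235 + q{\left(-21 \right)}\right) Z = \left(235 + 16\right) \left(\frac{14}{65} + \frac{\sqrt{2}}{65}\right) = 251 \left(\frac{14}{65} + \frac{\sqrt{2}}{65}\right) = \frac{3514}{65} + \frac{251 \sqrt{2}}{65}$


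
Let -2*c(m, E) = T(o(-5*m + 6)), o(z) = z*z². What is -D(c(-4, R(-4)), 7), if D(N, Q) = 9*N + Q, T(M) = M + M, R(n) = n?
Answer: 158177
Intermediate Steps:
o(z) = z³
T(M) = 2*M
c(m, E) = -(6 - 5*m)³ (c(m, E) = -(-5*m + 6)³ = -(6 - 5*m)³)
D(N, Q) = Q + 9*N
-D(c(-4, R(-4)), 7) = -(7 + 9*(-6 + 5*(-4))³) = -(7 + 9*(-6 - 20)³) = -(7 + 9*(-26)³) = -(7 + 9*(-17576)) = -(7 - 158184) = -1*(-158177) = 158177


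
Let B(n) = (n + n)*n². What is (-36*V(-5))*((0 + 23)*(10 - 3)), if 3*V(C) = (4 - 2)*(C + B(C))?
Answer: 985320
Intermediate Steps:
B(n) = 2*n³ (B(n) = (2*n)*n² = 2*n³)
V(C) = 2*C/3 + 4*C³/3 (V(C) = ((4 - 2)*(C + 2*C³))/3 = (2*(C + 2*C³))/3 = (2*C + 4*C³)/3 = 2*C/3 + 4*C³/3)
(-36*V(-5))*((0 + 23)*(10 - 3)) = (-24*(-5)*(1 + 2*(-5)²))*((0 + 23)*(10 - 3)) = (-24*(-5)*(1 + 2*25))*(23*7) = -24*(-5)*(1 + 50)*161 = -24*(-5)*51*161 = -36*(-170)*161 = 6120*161 = 985320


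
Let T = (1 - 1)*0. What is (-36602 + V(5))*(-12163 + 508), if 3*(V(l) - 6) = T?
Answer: 426526380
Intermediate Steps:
T = 0 (T = 0*0 = 0)
V(l) = 6 (V(l) = 6 + (⅓)*0 = 6 + 0 = 6)
(-36602 + V(5))*(-12163 + 508) = (-36602 + 6)*(-12163 + 508) = -36596*(-11655) = 426526380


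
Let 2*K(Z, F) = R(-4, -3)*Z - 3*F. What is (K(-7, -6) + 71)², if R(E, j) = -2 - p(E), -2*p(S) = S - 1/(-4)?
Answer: 2241009/256 ≈ 8753.9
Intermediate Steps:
p(S) = -⅛ - S/2 (p(S) = -(S - 1/(-4))/2 = -(S - 1*(-¼))/2 = -(S + ¼)/2 = -(¼ + S)/2 = -⅛ - S/2)
R(E, j) = -15/8 + E/2 (R(E, j) = -2 - (-⅛ - E/2) = -2 + (⅛ + E/2) = -15/8 + E/2)
K(Z, F) = -31*Z/16 - 3*F/2 (K(Z, F) = ((-15/8 + (½)*(-4))*Z - 3*F)/2 = ((-15/8 - 2)*Z - 3*F)/2 = (-31*Z/8 - 3*F)/2 = (-3*F - 31*Z/8)/2 = -31*Z/16 - 3*F/2)
(K(-7, -6) + 71)² = ((-31/16*(-7) - 3/2*(-6)) + 71)² = ((217/16 + 9) + 71)² = (361/16 + 71)² = (1497/16)² = 2241009/256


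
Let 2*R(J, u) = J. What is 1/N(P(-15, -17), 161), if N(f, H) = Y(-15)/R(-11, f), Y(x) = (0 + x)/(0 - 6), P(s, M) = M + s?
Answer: -11/5 ≈ -2.2000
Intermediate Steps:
R(J, u) = J/2
Y(x) = -x/6 (Y(x) = x/(-6) = x*(-1/6) = -x/6)
N(f, H) = -5/11 (N(f, H) = (-1/6*(-15))/(((1/2)*(-11))) = 5/(2*(-11/2)) = (5/2)*(-2/11) = -5/11)
1/N(P(-15, -17), 161) = 1/(-5/11) = -11/5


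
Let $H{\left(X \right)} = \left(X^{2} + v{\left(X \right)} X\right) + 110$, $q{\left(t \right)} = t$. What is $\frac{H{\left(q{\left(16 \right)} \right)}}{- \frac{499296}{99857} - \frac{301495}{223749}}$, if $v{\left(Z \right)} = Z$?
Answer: $- \frac{13897286221446}{141823366919} \approx -97.99$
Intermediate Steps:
$H{\left(X \right)} = 110 + 2 X^{2}$ ($H{\left(X \right)} = \left(X^{2} + X X\right) + 110 = \left(X^{2} + X^{2}\right) + 110 = 2 X^{2} + 110 = 110 + 2 X^{2}$)
$\frac{H{\left(q{\left(16 \right)} \right)}}{- \frac{499296}{99857} - \frac{301495}{223749}} = \frac{110 + 2 \cdot 16^{2}}{- \frac{499296}{99857} - \frac{301495}{223749}} = \frac{110 + 2 \cdot 256}{\left(-499296\right) \frac{1}{99857} - \frac{301495}{223749}} = \frac{110 + 512}{- \frac{499296}{99857} - \frac{301495}{223749}} = \frac{622}{- \frac{141823366919}{22342903893}} = 622 \left(- \frac{22342903893}{141823366919}\right) = - \frac{13897286221446}{141823366919}$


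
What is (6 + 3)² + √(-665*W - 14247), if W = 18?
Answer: 81 + 3*I*√2913 ≈ 81.0 + 161.92*I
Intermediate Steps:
(6 + 3)² + √(-665*W - 14247) = (6 + 3)² + √(-665*18 - 14247) = 9² + √(-11970 - 14247) = 81 + √(-26217) = 81 + 3*I*√2913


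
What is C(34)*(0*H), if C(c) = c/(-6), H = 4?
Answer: 0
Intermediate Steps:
C(c) = -c/6 (C(c) = c*(-⅙) = -c/6)
C(34)*(0*H) = (-⅙*34)*(0*4) = -17/3*0 = 0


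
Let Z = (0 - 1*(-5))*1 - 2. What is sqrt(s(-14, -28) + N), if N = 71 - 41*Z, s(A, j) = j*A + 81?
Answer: sqrt(421) ≈ 20.518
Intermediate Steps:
s(A, j) = 81 + A*j (s(A, j) = A*j + 81 = 81 + A*j)
Z = 3 (Z = (0 + 5)*1 - 2 = 5*1 - 2 = 5 - 2 = 3)
N = -52 (N = 71 - 41*3 = 71 - 123 = -52)
sqrt(s(-14, -28) + N) = sqrt((81 - 14*(-28)) - 52) = sqrt((81 + 392) - 52) = sqrt(473 - 52) = sqrt(421)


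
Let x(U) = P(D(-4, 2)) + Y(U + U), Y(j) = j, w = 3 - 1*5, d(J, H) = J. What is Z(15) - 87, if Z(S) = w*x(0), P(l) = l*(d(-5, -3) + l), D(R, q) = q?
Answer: -75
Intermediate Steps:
w = -2 (w = 3 - 5 = -2)
P(l) = l*(-5 + l)
x(U) = -6 + 2*U (x(U) = 2*(-5 + 2) + (U + U) = 2*(-3) + 2*U = -6 + 2*U)
Z(S) = 12 (Z(S) = -2*(-6 + 2*0) = -2*(-6 + 0) = -2*(-6) = 12)
Z(15) - 87 = 12 - 87 = -75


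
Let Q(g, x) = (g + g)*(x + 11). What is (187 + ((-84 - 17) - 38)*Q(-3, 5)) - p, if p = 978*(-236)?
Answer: 244339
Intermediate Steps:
Q(g, x) = 2*g*(11 + x) (Q(g, x) = (2*g)*(11 + x) = 2*g*(11 + x))
p = -230808
(187 + ((-84 - 17) - 38)*Q(-3, 5)) - p = (187 + ((-84 - 17) - 38)*(2*(-3)*(11 + 5))) - 1*(-230808) = (187 + (-101 - 38)*(2*(-3)*16)) + 230808 = (187 - 139*(-96)) + 230808 = (187 + 13344) + 230808 = 13531 + 230808 = 244339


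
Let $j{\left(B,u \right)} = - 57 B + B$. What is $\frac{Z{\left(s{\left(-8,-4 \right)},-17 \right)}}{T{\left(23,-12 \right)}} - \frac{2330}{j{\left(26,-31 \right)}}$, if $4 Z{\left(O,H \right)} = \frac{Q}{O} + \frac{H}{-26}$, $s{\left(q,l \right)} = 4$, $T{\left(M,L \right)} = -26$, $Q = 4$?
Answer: $\frac{29989}{18928} \approx 1.5844$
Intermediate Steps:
$j{\left(B,u \right)} = - 56 B$
$Z{\left(O,H \right)} = \frac{1}{O} - \frac{H}{104}$ ($Z{\left(O,H \right)} = \frac{\frac{4}{O} + \frac{H}{-26}}{4} = \frac{\frac{4}{O} + H \left(- \frac{1}{26}\right)}{4} = \frac{\frac{4}{O} - \frac{H}{26}}{4} = \frac{1}{O} - \frac{H}{104}$)
$\frac{Z{\left(s{\left(-8,-4 \right)},-17 \right)}}{T{\left(23,-12 \right)}} - \frac{2330}{j{\left(26,-31 \right)}} = \frac{\frac{1}{4} - - \frac{17}{104}}{-26} - \frac{2330}{\left(-56\right) 26} = \left(\frac{1}{4} + \frac{17}{104}\right) \left(- \frac{1}{26}\right) - \frac{2330}{-1456} = \frac{43}{104} \left(- \frac{1}{26}\right) - - \frac{1165}{728} = - \frac{43}{2704} + \frac{1165}{728} = \frac{29989}{18928}$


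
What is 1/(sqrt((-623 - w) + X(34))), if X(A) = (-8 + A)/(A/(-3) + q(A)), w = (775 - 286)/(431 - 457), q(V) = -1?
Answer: -I*sqrt(561097082)/583261 ≈ -0.040612*I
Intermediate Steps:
w = -489/26 (w = 489/(-26) = 489*(-1/26) = -489/26 ≈ -18.808)
X(A) = (-8 + A)/(-1 - A/3) (X(A) = (-8 + A)/(A/(-3) - 1) = (-8 + A)/(A*(-1/3) - 1) = (-8 + A)/(-A/3 - 1) = (-8 + A)/(-1 - A/3))
1/(sqrt((-623 - w) + X(34))) = 1/(sqrt((-623 - 1*(-489/26)) + 3*(8 - 1*34)/(3 + 34))) = 1/(sqrt((-623 + 489/26) + 3*(8 - 34)/37)) = 1/(sqrt(-15709/26 + 3*(1/37)*(-26))) = 1/(sqrt(-15709/26 - 78/37)) = 1/(sqrt(-583261/962)) = 1/(I*sqrt(561097082)/962) = -I*sqrt(561097082)/583261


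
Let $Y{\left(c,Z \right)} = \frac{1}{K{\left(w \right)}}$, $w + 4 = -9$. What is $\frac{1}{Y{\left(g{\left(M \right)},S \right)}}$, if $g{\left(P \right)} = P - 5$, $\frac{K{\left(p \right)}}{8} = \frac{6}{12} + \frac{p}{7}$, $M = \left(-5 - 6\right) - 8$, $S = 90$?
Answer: $- \frac{76}{7} \approx -10.857$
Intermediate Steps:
$w = -13$ ($w = -4 - 9 = -13$)
$M = -19$ ($M = -11 - 8 = -19$)
$K{\left(p \right)} = 4 + \frac{8 p}{7}$ ($K{\left(p \right)} = 8 \left(\frac{6}{12} + \frac{p}{7}\right) = 8 \left(6 \cdot \frac{1}{12} + p \frac{1}{7}\right) = 8 \left(\frac{1}{2} + \frac{p}{7}\right) = 4 + \frac{8 p}{7}$)
$g{\left(P \right)} = -5 + P$
$Y{\left(c,Z \right)} = - \frac{7}{76}$ ($Y{\left(c,Z \right)} = \frac{1}{4 + \frac{8}{7} \left(-13\right)} = \frac{1}{4 - \frac{104}{7}} = \frac{1}{- \frac{76}{7}} = - \frac{7}{76}$)
$\frac{1}{Y{\left(g{\left(M \right)},S \right)}} = \frac{1}{- \frac{7}{76}} = - \frac{76}{7}$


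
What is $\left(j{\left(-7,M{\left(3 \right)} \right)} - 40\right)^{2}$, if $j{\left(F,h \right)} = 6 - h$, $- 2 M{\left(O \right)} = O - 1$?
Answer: $1089$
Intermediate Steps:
$M{\left(O \right)} = \frac{1}{2} - \frac{O}{2}$ ($M{\left(O \right)} = - \frac{O - 1}{2} = - \frac{-1 + O}{2} = \frac{1}{2} - \frac{O}{2}$)
$\left(j{\left(-7,M{\left(3 \right)} \right)} - 40\right)^{2} = \left(\left(6 - \left(\frac{1}{2} - \frac{3}{2}\right)\right) - 40\right)^{2} = \left(\left(6 - -1\right) - 40\right)^{2} = \left(\left(6 + 1\right) - 40\right)^{2} = \left(7 - 40\right)^{2} = \left(-33\right)^{2} = 1089$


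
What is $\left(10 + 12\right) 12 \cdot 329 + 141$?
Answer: $86997$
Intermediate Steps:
$\left(10 + 12\right) 12 \cdot 329 + 141 = 22 \cdot 12 \cdot 329 + 141 = 264 \cdot 329 + 141 = 86856 + 141 = 86997$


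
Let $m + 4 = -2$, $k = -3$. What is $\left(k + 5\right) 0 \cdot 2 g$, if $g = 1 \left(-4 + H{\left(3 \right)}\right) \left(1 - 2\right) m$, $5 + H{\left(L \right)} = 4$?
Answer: $0$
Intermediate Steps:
$H{\left(L \right)} = -1$ ($H{\left(L \right)} = -5 + 4 = -1$)
$m = -6$ ($m = -4 - 2 = -6$)
$g = -30$ ($g = 1 \left(-4 - 1\right) \left(1 - 2\right) \left(-6\right) = 1 \left(\left(-5\right) \left(-1\right)\right) \left(-6\right) = 1 \cdot 5 \left(-6\right) = 5 \left(-6\right) = -30$)
$\left(k + 5\right) 0 \cdot 2 g = \left(-3 + 5\right) 0 \cdot 2 \left(-30\right) = 2 \cdot 0 \cdot 2 \left(-30\right) = 0 \cdot 2 \left(-30\right) = 0 \left(-30\right) = 0$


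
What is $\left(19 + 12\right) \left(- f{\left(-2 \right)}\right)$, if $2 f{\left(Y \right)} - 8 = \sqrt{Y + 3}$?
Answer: $- \frac{279}{2} \approx -139.5$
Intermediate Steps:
$f{\left(Y \right)} = 4 + \frac{\sqrt{3 + Y}}{2}$ ($f{\left(Y \right)} = 4 + \frac{\sqrt{Y + 3}}{2} = 4 + \frac{\sqrt{3 + Y}}{2}$)
$\left(19 + 12\right) \left(- f{\left(-2 \right)}\right) = \left(19 + 12\right) \left(- (4 + \frac{\sqrt{3 - 2}}{2})\right) = 31 \left(- (4 + \frac{\sqrt{1}}{2})\right) = 31 \left(- (4 + \frac{1}{2} \cdot 1)\right) = 31 \left(- (4 + \frac{1}{2})\right) = 31 \left(\left(-1\right) \frac{9}{2}\right) = 31 \left(- \frac{9}{2}\right) = - \frac{279}{2}$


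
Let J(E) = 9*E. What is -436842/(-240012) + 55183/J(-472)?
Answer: -5361995/480024 ≈ -11.170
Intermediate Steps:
-436842/(-240012) + 55183/J(-472) = -436842/(-240012) + 55183/((9*(-472))) = -436842*(-1/240012) + 55183/(-4248) = 24269/13334 + 55183*(-1/4248) = 24269/13334 - 55183/4248 = -5361995/480024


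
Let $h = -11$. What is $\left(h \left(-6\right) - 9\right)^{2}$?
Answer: $3249$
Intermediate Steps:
$\left(h \left(-6\right) - 9\right)^{2} = \left(\left(-11\right) \left(-6\right) - 9\right)^{2} = \left(66 - 9\right)^{2} = 57^{2} = 3249$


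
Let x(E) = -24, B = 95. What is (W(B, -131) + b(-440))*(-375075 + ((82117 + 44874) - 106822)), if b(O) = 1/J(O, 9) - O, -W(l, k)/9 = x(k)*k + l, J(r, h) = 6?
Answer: 10189647015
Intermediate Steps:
W(l, k) = -9*l + 216*k (W(l, k) = -9*(-24*k + l) = -9*(l - 24*k) = -9*l + 216*k)
b(O) = ⅙ - O (b(O) = 1/6 - O = ⅙ - O)
(W(B, -131) + b(-440))*(-375075 + ((82117 + 44874) - 106822)) = ((-9*95 + 216*(-131)) + (⅙ - 1*(-440)))*(-375075 + ((82117 + 44874) - 106822)) = ((-855 - 28296) + (⅙ + 440))*(-375075 + (126991 - 106822)) = (-29151 + 2641/6)*(-375075 + 20169) = -172265/6*(-354906) = 10189647015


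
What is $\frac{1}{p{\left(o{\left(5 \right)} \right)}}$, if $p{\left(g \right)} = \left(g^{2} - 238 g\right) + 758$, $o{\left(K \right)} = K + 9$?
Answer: $- \frac{1}{2378} \approx -0.00042052$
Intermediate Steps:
$o{\left(K \right)} = 9 + K$
$p{\left(g \right)} = 758 + g^{2} - 238 g$
$\frac{1}{p{\left(o{\left(5 \right)} \right)}} = \frac{1}{758 + \left(9 + 5\right)^{2} - 238 \left(9 + 5\right)} = \frac{1}{758 + 14^{2} - 3332} = \frac{1}{758 + 196 - 3332} = \frac{1}{-2378} = - \frac{1}{2378}$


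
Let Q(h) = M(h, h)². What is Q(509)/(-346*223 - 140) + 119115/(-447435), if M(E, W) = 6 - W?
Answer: -2720276293/768574014 ≈ -3.5394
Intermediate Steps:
Q(h) = (6 - h)²
Q(509)/(-346*223 - 140) + 119115/(-447435) = (-6 + 509)²/(-346*223 - 140) + 119115/(-447435) = 503²/(-77158 - 140) + 119115*(-1/447435) = 253009/(-77298) - 2647/9943 = 253009*(-1/77298) - 2647/9943 = -253009/77298 - 2647/9943 = -2720276293/768574014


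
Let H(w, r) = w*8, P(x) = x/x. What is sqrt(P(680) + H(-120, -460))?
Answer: I*sqrt(959) ≈ 30.968*I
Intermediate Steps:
P(x) = 1
H(w, r) = 8*w
sqrt(P(680) + H(-120, -460)) = sqrt(1 + 8*(-120)) = sqrt(1 - 960) = sqrt(-959) = I*sqrt(959)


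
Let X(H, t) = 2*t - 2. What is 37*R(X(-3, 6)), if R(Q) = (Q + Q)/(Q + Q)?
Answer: 37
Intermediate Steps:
X(H, t) = -2 + 2*t
R(Q) = 1 (R(Q) = (2*Q)/((2*Q)) = (2*Q)*(1/(2*Q)) = 1)
37*R(X(-3, 6)) = 37*1 = 37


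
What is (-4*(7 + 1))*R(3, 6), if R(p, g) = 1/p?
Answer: -32/3 ≈ -10.667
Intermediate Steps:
(-4*(7 + 1))*R(3, 6) = -4*(7 + 1)/3 = -4*8*(⅓) = -32*⅓ = -32/3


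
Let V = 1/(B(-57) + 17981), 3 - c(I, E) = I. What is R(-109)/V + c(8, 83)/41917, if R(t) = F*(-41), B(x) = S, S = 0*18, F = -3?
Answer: 92706277966/41917 ≈ 2.2117e+6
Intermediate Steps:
c(I, E) = 3 - I
S = 0
B(x) = 0
V = 1/17981 (V = 1/(0 + 17981) = 1/17981 ≈ 5.5614e-5)
R(t) = 123 (R(t) = -3*(-41) = 123)
R(-109)/V + c(8, 83)/41917 = 123/(1/17981) + (3 - 1*8)/41917 = 123*17981 + (3 - 8)*(1/41917) = 2211663 - 5*1/41917 = 2211663 - 5/41917 = 92706277966/41917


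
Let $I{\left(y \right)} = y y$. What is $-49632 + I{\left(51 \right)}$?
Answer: $-47031$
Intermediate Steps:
$I{\left(y \right)} = y^{2}$
$-49632 + I{\left(51 \right)} = -49632 + 51^{2} = -49632 + 2601 = -47031$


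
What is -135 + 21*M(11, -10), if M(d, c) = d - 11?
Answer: -135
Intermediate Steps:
M(d, c) = -11 + d
-135 + 21*M(11, -10) = -135 + 21*(-11 + 11) = -135 + 21*0 = -135 + 0 = -135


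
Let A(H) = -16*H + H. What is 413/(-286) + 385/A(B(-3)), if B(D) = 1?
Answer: -23261/858 ≈ -27.111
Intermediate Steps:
A(H) = -15*H
413/(-286) + 385/A(B(-3)) = 413/(-286) + 385/((-15*1)) = 413*(-1/286) + 385/(-15) = -413/286 + 385*(-1/15) = -413/286 - 77/3 = -23261/858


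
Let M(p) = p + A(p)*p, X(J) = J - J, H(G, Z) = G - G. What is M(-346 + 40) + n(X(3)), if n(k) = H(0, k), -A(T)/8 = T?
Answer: -749394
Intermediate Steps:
A(T) = -8*T
H(G, Z) = 0
X(J) = 0
M(p) = p - 8*p² (M(p) = p + (-8*p)*p = p - 8*p²)
n(k) = 0
M(-346 + 40) + n(X(3)) = (-346 + 40)*(1 - 8*(-346 + 40)) + 0 = -306*(1 - 8*(-306)) + 0 = -306*(1 + 2448) + 0 = -306*2449 + 0 = -749394 + 0 = -749394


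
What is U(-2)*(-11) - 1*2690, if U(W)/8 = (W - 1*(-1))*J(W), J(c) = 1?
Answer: -2602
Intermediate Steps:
U(W) = 8 + 8*W (U(W) = 8*((W - 1*(-1))*1) = 8*((W + 1)*1) = 8*((1 + W)*1) = 8*(1 + W) = 8 + 8*W)
U(-2)*(-11) - 1*2690 = (8 + 8*(-2))*(-11) - 1*2690 = (8 - 16)*(-11) - 2690 = -8*(-11) - 2690 = 88 - 2690 = -2602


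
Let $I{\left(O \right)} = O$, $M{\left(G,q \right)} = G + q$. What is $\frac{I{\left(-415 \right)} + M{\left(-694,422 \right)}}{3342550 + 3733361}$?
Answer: $- \frac{229}{2358637} \approx -9.709 \cdot 10^{-5}$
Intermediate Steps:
$\frac{I{\left(-415 \right)} + M{\left(-694,422 \right)}}{3342550 + 3733361} = \frac{-415 + \left(-694 + 422\right)}{3342550 + 3733361} = \frac{-415 - 272}{7075911} = \left(-687\right) \frac{1}{7075911} = - \frac{229}{2358637}$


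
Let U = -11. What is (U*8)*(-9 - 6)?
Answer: 1320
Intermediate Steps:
(U*8)*(-9 - 6) = (-11*8)*(-9 - 6) = -88*(-15) = 1320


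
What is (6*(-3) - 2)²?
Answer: 400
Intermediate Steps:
(6*(-3) - 2)² = (-18 - 2)² = (-20)² = 400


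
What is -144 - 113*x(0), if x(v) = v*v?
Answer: -144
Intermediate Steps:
x(v) = v²
-144 - 113*x(0) = -144 - 113*0² = -144 - 113*0 = -144 + 0 = -144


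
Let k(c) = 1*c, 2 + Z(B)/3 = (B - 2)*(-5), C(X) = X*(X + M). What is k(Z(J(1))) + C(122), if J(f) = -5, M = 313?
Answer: 53169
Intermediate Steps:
C(X) = X*(313 + X) (C(X) = X*(X + 313) = X*(313 + X))
Z(B) = 24 - 15*B (Z(B) = -6 + 3*((B - 2)*(-5)) = -6 + 3*((-2 + B)*(-5)) = -6 + 3*(10 - 5*B) = -6 + (30 - 15*B) = 24 - 15*B)
k(c) = c
k(Z(J(1))) + C(122) = (24 - 15*(-5)) + 122*(313 + 122) = (24 + 75) + 122*435 = 99 + 53070 = 53169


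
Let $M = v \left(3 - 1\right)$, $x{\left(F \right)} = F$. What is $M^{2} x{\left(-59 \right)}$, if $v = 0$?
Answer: $0$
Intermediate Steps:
$M = 0$ ($M = 0 \left(3 - 1\right) = 0 \cdot 2 = 0$)
$M^{2} x{\left(-59 \right)} = 0^{2} \left(-59\right) = 0 \left(-59\right) = 0$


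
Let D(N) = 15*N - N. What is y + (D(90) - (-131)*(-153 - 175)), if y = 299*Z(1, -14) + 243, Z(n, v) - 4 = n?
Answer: -39970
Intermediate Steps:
Z(n, v) = 4 + n
D(N) = 14*N
y = 1738 (y = 299*(4 + 1) + 243 = 299*5 + 243 = 1495 + 243 = 1738)
y + (D(90) - (-131)*(-153 - 175)) = 1738 + (14*90 - (-131)*(-153 - 175)) = 1738 + (1260 - (-131)*(-328)) = 1738 + (1260 - 1*42968) = 1738 + (1260 - 42968) = 1738 - 41708 = -39970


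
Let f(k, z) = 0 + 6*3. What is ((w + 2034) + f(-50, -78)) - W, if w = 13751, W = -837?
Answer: 16640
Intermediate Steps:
f(k, z) = 18 (f(k, z) = 0 + 18 = 18)
((w + 2034) + f(-50, -78)) - W = ((13751 + 2034) + 18) - 1*(-837) = (15785 + 18) + 837 = 15803 + 837 = 16640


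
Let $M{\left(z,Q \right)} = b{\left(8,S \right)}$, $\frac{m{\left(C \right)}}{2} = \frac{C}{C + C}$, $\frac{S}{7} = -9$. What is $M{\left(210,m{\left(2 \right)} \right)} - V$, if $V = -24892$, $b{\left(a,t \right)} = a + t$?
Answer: $24837$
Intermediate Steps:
$S = -63$ ($S = 7 \left(-9\right) = -63$)
$m{\left(C \right)} = 1$ ($m{\left(C \right)} = 2 \frac{C}{C + C} = 2 \frac{C}{2 C} = 2 C \frac{1}{2 C} = 2 \cdot \frac{1}{2} = 1$)
$M{\left(z,Q \right)} = -55$ ($M{\left(z,Q \right)} = 8 - 63 = -55$)
$M{\left(210,m{\left(2 \right)} \right)} - V = -55 - -24892 = -55 + 24892 = 24837$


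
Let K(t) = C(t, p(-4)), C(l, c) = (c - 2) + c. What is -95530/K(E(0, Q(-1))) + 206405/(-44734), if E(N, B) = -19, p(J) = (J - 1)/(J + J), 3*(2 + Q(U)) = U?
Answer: 17093136865/134202 ≈ 1.2737e+5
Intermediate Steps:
Q(U) = -2 + U/3
p(J) = (-1 + J)/(2*J) (p(J) = (-1 + J)/((2*J)) = (-1 + J)*(1/(2*J)) = (-1 + J)/(2*J))
C(l, c) = -2 + 2*c (C(l, c) = (-2 + c) + c = -2 + 2*c)
K(t) = -¾ (K(t) = -2 + 2*((½)*(-1 - 4)/(-4)) = -2 + 2*((½)*(-¼)*(-5)) = -2 + 2*(5/8) = -2 + 5/4 = -¾)
-95530/K(E(0, Q(-1))) + 206405/(-44734) = -95530/(-¾) + 206405/(-44734) = -95530*(-4/3) + 206405*(-1/44734) = 382120/3 - 206405/44734 = 17093136865/134202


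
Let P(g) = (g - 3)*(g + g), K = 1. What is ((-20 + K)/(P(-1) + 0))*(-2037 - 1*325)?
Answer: 22439/4 ≈ 5609.8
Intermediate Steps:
P(g) = 2*g*(-3 + g) (P(g) = (-3 + g)*(2*g) = 2*g*(-3 + g))
((-20 + K)/(P(-1) + 0))*(-2037 - 1*325) = ((-20 + 1)/(2*(-1)*(-3 - 1) + 0))*(-2037 - 1*325) = (-19/(2*(-1)*(-4) + 0))*(-2037 - 325) = -19/(8 + 0)*(-2362) = -19/8*(-2362) = 22439/4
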